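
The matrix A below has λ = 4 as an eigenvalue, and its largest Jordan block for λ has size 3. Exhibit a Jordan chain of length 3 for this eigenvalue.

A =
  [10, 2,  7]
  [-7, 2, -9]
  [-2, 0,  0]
A Jordan chain for λ = 4 of length 3:
v_1 = (8, -10, -4)ᵀ
v_2 = (6, -7, -2)ᵀ
v_3 = (1, 0, 0)ᵀ

Let N = A − (4)·I. We want v_3 with N^3 v_3 = 0 but N^2 v_3 ≠ 0; then v_{j-1} := N · v_j for j = 3, …, 2.

Pick v_3 = (1, 0, 0)ᵀ.
Then v_2 = N · v_3 = (6, -7, -2)ᵀ.
Then v_1 = N · v_2 = (8, -10, -4)ᵀ.

Sanity check: (A − (4)·I) v_1 = (0, 0, 0)ᵀ = 0. ✓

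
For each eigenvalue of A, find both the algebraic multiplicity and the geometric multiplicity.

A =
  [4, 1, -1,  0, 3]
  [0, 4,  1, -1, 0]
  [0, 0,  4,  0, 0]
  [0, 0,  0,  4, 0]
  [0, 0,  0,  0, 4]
λ = 4: alg = 5, geom = 3

Step 1 — factor the characteristic polynomial to read off the algebraic multiplicities:
  χ_A(x) = (x - 4)^5

Step 2 — compute geometric multiplicities via the rank-nullity identity g(λ) = n − rank(A − λI):
  rank(A − (4)·I) = 2, so dim ker(A − (4)·I) = n − 2 = 3

Summary:
  λ = 4: algebraic multiplicity = 5, geometric multiplicity = 3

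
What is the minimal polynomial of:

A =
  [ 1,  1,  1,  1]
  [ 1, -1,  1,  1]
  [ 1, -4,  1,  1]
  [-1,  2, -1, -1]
x^3

The characteristic polynomial is χ_A(x) = x^4, so the eigenvalues are known. The minimal polynomial is
  m_A(x) = Π_λ (x − λ)^{k_λ}
where k_λ is the size of the *largest* Jordan block for λ (equivalently, the smallest k with (A − λI)^k v = 0 for every generalised eigenvector v of λ).

  λ = 0: largest Jordan block has size 3, contributing (x − 0)^3

So m_A(x) = x^3 = x^3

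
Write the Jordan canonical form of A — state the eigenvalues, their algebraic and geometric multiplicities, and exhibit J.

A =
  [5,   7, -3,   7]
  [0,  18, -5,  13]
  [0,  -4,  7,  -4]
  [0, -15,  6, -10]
J_3(5) ⊕ J_1(5)

The characteristic polynomial is
  det(x·I − A) = x^4 - 20*x^3 + 150*x^2 - 500*x + 625 = (x - 5)^4

Eigenvalues and multiplicities (the geometric multiplicity of λ is n − rank(A − λI), which equals the number of Jordan blocks for λ):
  λ = 5: algebraic multiplicity = 4, geometric multiplicity = 2

Determining the block sizes for each eigenvalue:
  λ = 5: with am = 4 and gm = 2, the partition is not yet determined (e.g. several partitions of 4 into 2 parts exist). Let N = A − (5)·I. Computing rank(N^1) = 2, rank(N^2) = 1, rank(N^3) = 0; the number of blocks of size ≥ j is rank(N^{j−1}) − rank(N^j), giving [2, 1, 1]. So we have 1 block(s) of size 3, 1 block(s) of size 1 → block sizes [3, 1]

Assembling the blocks gives a Jordan form
J =
  [5, 1, 0, 0]
  [0, 5, 1, 0]
  [0, 0, 5, 0]
  [0, 0, 0, 5]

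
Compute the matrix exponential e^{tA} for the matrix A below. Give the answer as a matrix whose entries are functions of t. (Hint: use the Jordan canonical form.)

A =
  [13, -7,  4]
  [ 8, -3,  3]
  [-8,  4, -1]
e^{tA} =
  [6*t^2*exp(3*t) + 10*t*exp(3*t) + exp(3*t), -6*t^2*exp(3*t) - 7*t*exp(3*t), 3*t^2*exp(3*t)/2 + 4*t*exp(3*t)]
  [4*t^2*exp(3*t) + 8*t*exp(3*t), -4*t^2*exp(3*t) - 6*t*exp(3*t) + exp(3*t), t^2*exp(3*t) + 3*t*exp(3*t)]
  [-8*t^2*exp(3*t) - 8*t*exp(3*t), 8*t^2*exp(3*t) + 4*t*exp(3*t), -2*t^2*exp(3*t) - 4*t*exp(3*t) + exp(3*t)]

Strategy: write A = P · J · P⁻¹ where J is a Jordan canonical form, so e^{tA} = P · e^{tJ} · P⁻¹, and e^{tJ} can be computed block-by-block.

A has Jordan form
J =
  [3, 1, 0]
  [0, 3, 1]
  [0, 0, 3]
(up to reordering of blocks).

Per-block formulas:
  For a 3×3 Jordan block J_3(3): exp(t · J_3(3)) = e^(3t)·(I + t·N + (t^2/2)·N^2), where N is the 3×3 nilpotent shift.

After assembling e^{tJ} and conjugating by P, we get:

e^{tA} =
  [6*t^2*exp(3*t) + 10*t*exp(3*t) + exp(3*t), -6*t^2*exp(3*t) - 7*t*exp(3*t), 3*t^2*exp(3*t)/2 + 4*t*exp(3*t)]
  [4*t^2*exp(3*t) + 8*t*exp(3*t), -4*t^2*exp(3*t) - 6*t*exp(3*t) + exp(3*t), t^2*exp(3*t) + 3*t*exp(3*t)]
  [-8*t^2*exp(3*t) - 8*t*exp(3*t), 8*t^2*exp(3*t) + 4*t*exp(3*t), -2*t^2*exp(3*t) - 4*t*exp(3*t) + exp(3*t)]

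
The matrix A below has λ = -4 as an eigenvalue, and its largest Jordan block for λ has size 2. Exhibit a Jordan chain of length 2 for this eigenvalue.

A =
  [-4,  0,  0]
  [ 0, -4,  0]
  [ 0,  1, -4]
A Jordan chain for λ = -4 of length 2:
v_1 = (0, 0, 1)ᵀ
v_2 = (0, 1, 0)ᵀ

Let N = A − (-4)·I. We want v_2 with N^2 v_2 = 0 but N^1 v_2 ≠ 0; then v_{j-1} := N · v_j for j = 2, …, 2.

Pick v_2 = (0, 1, 0)ᵀ.
Then v_1 = N · v_2 = (0, 0, 1)ᵀ.

Sanity check: (A − (-4)·I) v_1 = (0, 0, 0)ᵀ = 0. ✓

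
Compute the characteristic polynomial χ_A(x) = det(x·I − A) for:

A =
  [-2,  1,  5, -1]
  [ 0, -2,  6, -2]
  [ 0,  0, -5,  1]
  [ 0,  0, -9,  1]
x^4 + 8*x^3 + 24*x^2 + 32*x + 16

Expanding det(x·I − A) (e.g. by cofactor expansion or by noting that A is similar to its Jordan form J, which has the same characteristic polynomial as A) gives
  χ_A(x) = x^4 + 8*x^3 + 24*x^2 + 32*x + 16
which factors as (x + 2)^4. The eigenvalues (with algebraic multiplicities) are λ = -2 with multiplicity 4.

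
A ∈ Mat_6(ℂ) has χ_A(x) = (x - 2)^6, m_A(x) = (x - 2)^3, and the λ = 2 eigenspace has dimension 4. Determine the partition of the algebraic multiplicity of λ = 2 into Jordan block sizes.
Block sizes for λ = 2: [3, 1, 1, 1]

Step 1 — from the characteristic polynomial, algebraic multiplicity of λ = 2 is 6. From dim ker(A − (2)·I) = 4, there are exactly 4 Jordan blocks for λ = 2.
Step 2 — from the minimal polynomial, the factor (x − 2)^3 tells us the largest block for λ = 2 has size 3.
Step 3 — with total size 6, 4 blocks, and largest block 3, the block sizes (in nonincreasing order) are [3, 1, 1, 1].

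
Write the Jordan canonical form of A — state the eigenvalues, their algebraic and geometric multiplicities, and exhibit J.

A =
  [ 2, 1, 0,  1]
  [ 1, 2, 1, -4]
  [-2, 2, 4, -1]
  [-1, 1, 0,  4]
J_3(3) ⊕ J_1(3)

The characteristic polynomial is
  det(x·I − A) = x^4 - 12*x^3 + 54*x^2 - 108*x + 81 = (x - 3)^4

Eigenvalues and multiplicities (the geometric multiplicity of λ is n − rank(A − λI), which equals the number of Jordan blocks for λ):
  λ = 3: algebraic multiplicity = 4, geometric multiplicity = 2

Determining the block sizes for each eigenvalue:
  λ = 3: with am = 4 and gm = 2, the partition is not yet determined (e.g. several partitions of 4 into 2 parts exist). Let N = A − (3)·I. Computing rank(N^1) = 2, rank(N^2) = 1, rank(N^3) = 0; the number of blocks of size ≥ j is rank(N^{j−1}) − rank(N^j), giving [2, 1, 1]. So we have 1 block(s) of size 3, 1 block(s) of size 1 → block sizes [3, 1]

Assembling the blocks gives a Jordan form
J =
  [3, 1, 0, 0]
  [0, 3, 1, 0]
  [0, 0, 3, 0]
  [0, 0, 0, 3]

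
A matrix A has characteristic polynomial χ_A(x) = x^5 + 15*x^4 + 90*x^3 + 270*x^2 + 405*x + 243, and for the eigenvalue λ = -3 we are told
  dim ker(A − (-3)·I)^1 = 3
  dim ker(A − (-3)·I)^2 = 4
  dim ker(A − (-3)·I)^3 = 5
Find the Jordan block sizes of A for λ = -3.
Block sizes for λ = -3: [3, 1, 1]

From the dimensions of kernels of powers, the number of Jordan blocks of size at least j is d_j − d_{j−1} where d_j = dim ker(N^j) (with d_0 = 0). Computing the differences gives [3, 1, 1].
The number of blocks of size exactly k is (#blocks of size ≥ k) − (#blocks of size ≥ k + 1), so the partition is: 2 block(s) of size 1, 1 block(s) of size 3.
In nonincreasing order the block sizes are [3, 1, 1].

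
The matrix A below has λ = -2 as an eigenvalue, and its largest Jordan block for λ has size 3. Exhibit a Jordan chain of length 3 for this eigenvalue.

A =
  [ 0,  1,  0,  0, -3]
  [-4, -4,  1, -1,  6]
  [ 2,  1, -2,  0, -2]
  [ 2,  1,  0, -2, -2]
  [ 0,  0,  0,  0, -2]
A Jordan chain for λ = -2 of length 3:
v_1 = (1, -2, 1, 1, 0)ᵀ
v_2 = (0, 1, 0, 0, 0)ᵀ
v_3 = (0, 0, 1, 0, 0)ᵀ

Let N = A − (-2)·I. We want v_3 with N^3 v_3 = 0 but N^2 v_3 ≠ 0; then v_{j-1} := N · v_j for j = 3, …, 2.

Pick v_3 = (0, 0, 1, 0, 0)ᵀ.
Then v_2 = N · v_3 = (0, 1, 0, 0, 0)ᵀ.
Then v_1 = N · v_2 = (1, -2, 1, 1, 0)ᵀ.

Sanity check: (A − (-2)·I) v_1 = (0, 0, 0, 0, 0)ᵀ = 0. ✓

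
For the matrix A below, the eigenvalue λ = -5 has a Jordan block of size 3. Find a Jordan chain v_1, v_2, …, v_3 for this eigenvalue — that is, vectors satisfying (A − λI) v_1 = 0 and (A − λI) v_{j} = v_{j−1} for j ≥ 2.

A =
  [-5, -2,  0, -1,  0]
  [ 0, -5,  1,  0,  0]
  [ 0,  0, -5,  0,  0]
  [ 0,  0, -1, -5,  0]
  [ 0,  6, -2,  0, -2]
A Jordan chain for λ = -5 of length 3:
v_1 = (-1, 0, 0, 0, 0)ᵀ
v_2 = (0, 1, 0, -1, -2)ᵀ
v_3 = (0, 0, 1, 0, 0)ᵀ

Let N = A − (-5)·I. We want v_3 with N^3 v_3 = 0 but N^2 v_3 ≠ 0; then v_{j-1} := N · v_j for j = 3, …, 2.

Pick v_3 = (0, 0, 1, 0, 0)ᵀ.
Then v_2 = N · v_3 = (0, 1, 0, -1, -2)ᵀ.
Then v_1 = N · v_2 = (-1, 0, 0, 0, 0)ᵀ.

Sanity check: (A − (-5)·I) v_1 = (0, 0, 0, 0, 0)ᵀ = 0. ✓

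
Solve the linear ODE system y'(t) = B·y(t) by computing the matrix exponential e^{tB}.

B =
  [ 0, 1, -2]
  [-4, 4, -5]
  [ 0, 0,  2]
e^{tB} =
  [-2*t*exp(2*t) + exp(2*t), t*exp(2*t), -t^2*exp(2*t)/2 - 2*t*exp(2*t)]
  [-4*t*exp(2*t), 2*t*exp(2*t) + exp(2*t), -t^2*exp(2*t) - 5*t*exp(2*t)]
  [0, 0, exp(2*t)]

Strategy: write B = P · J · P⁻¹ where J is a Jordan canonical form, so e^{tB} = P · e^{tJ} · P⁻¹, and e^{tJ} can be computed block-by-block.

B has Jordan form
J =
  [2, 1, 0]
  [0, 2, 1]
  [0, 0, 2]
(up to reordering of blocks).

Per-block formulas:
  For a 3×3 Jordan block J_3(2): exp(t · J_3(2)) = e^(2t)·(I + t·N + (t^2/2)·N^2), where N is the 3×3 nilpotent shift.

After assembling e^{tJ} and conjugating by P, we get:

e^{tB} =
  [-2*t*exp(2*t) + exp(2*t), t*exp(2*t), -t^2*exp(2*t)/2 - 2*t*exp(2*t)]
  [-4*t*exp(2*t), 2*t*exp(2*t) + exp(2*t), -t^2*exp(2*t) - 5*t*exp(2*t)]
  [0, 0, exp(2*t)]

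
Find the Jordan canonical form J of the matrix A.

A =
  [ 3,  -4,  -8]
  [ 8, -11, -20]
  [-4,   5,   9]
J_2(-1) ⊕ J_1(3)

The characteristic polynomial is
  det(x·I − A) = x^3 - x^2 - 5*x - 3 = (x - 3)*(x + 1)^2

Eigenvalues and multiplicities (the geometric multiplicity of λ is n − rank(A − λI), which equals the number of Jordan blocks for λ):
  λ = -1: algebraic multiplicity = 2, geometric multiplicity = 1
  λ = 3: algebraic multiplicity = 1, geometric multiplicity = 1

Determining the block sizes for each eigenvalue:
  λ = -1: one block (gm = 1), so the single block has size am = 2 → block sizes [2]
  λ = 3: one block (gm = 1), so the single block has size am = 1 → block sizes [1]

Assembling the blocks gives a Jordan form
J =
  [-1,  1, 0]
  [ 0, -1, 0]
  [ 0,  0, 3]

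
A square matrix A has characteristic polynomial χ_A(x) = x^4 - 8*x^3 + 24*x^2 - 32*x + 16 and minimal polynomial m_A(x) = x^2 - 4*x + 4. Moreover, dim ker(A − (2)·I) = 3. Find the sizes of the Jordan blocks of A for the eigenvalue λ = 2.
Block sizes for λ = 2: [2, 1, 1]

Step 1 — from the characteristic polynomial, algebraic multiplicity of λ = 2 is 4. From dim ker(A − (2)·I) = 3, there are exactly 3 Jordan blocks for λ = 2.
Step 2 — from the minimal polynomial, the factor (x − 2)^2 tells us the largest block for λ = 2 has size 2.
Step 3 — with total size 4, 3 blocks, and largest block 2, the block sizes (in nonincreasing order) are [2, 1, 1].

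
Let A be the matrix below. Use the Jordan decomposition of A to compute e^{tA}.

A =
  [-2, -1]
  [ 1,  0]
e^{tA} =
  [-t*exp(-t) + exp(-t), -t*exp(-t)]
  [t*exp(-t), t*exp(-t) + exp(-t)]

Strategy: write A = P · J · P⁻¹ where J is a Jordan canonical form, so e^{tA} = P · e^{tJ} · P⁻¹, and e^{tJ} can be computed block-by-block.

A has Jordan form
J =
  [-1,  1]
  [ 0, -1]
(up to reordering of blocks).

Per-block formulas:
  For a 2×2 Jordan block J_2(-1): exp(t · J_2(-1)) = e^(-1t)·(I + t·N), where N is the 2×2 nilpotent shift.

After assembling e^{tJ} and conjugating by P, we get:

e^{tA} =
  [-t*exp(-t) + exp(-t), -t*exp(-t)]
  [t*exp(-t), t*exp(-t) + exp(-t)]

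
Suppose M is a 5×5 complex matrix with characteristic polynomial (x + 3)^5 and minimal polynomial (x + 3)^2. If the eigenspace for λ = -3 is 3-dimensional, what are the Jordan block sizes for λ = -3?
Block sizes for λ = -3: [2, 2, 1]

Step 1 — from the characteristic polynomial, algebraic multiplicity of λ = -3 is 5. From dim ker(M − (-3)·I) = 3, there are exactly 3 Jordan blocks for λ = -3.
Step 2 — from the minimal polynomial, the factor (x + 3)^2 tells us the largest block for λ = -3 has size 2.
Step 3 — with total size 5, 3 blocks, and largest block 2, the block sizes (in nonincreasing order) are [2, 2, 1].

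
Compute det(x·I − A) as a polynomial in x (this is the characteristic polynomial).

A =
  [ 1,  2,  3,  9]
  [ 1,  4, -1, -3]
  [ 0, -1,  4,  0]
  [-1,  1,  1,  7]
x^4 - 16*x^3 + 96*x^2 - 256*x + 256

Expanding det(x·I − A) (e.g. by cofactor expansion or by noting that A is similar to its Jordan form J, which has the same characteristic polynomial as A) gives
  χ_A(x) = x^4 - 16*x^3 + 96*x^2 - 256*x + 256
which factors as (x - 4)^4. The eigenvalues (with algebraic multiplicities) are λ = 4 with multiplicity 4.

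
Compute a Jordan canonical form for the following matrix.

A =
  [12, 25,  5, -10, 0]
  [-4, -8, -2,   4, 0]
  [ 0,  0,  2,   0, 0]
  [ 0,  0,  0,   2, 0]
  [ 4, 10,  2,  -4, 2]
J_2(2) ⊕ J_1(2) ⊕ J_1(2) ⊕ J_1(2)

The characteristic polynomial is
  det(x·I − A) = x^5 - 10*x^4 + 40*x^3 - 80*x^2 + 80*x - 32 = (x - 2)^5

Eigenvalues and multiplicities (the geometric multiplicity of λ is n − rank(A − λI), which equals the number of Jordan blocks for λ):
  λ = 2: algebraic multiplicity = 5, geometric multiplicity = 4

Determining the block sizes for each eigenvalue:
  λ = 2: 4 blocks summing to 5 forces exactly one block of size 2 and the rest size 1 → block sizes [2, 1, 1, 1]

Assembling the blocks gives a Jordan form
J =
  [2, 1, 0, 0, 0]
  [0, 2, 0, 0, 0]
  [0, 0, 2, 0, 0]
  [0, 0, 0, 2, 0]
  [0, 0, 0, 0, 2]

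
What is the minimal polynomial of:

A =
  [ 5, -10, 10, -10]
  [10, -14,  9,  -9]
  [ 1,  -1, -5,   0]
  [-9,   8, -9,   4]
x^4 + 10*x^3 - 250*x - 625

The characteristic polynomial is χ_A(x) = (x - 5)*(x + 5)^3, so the eigenvalues are known. The minimal polynomial is
  m_A(x) = Π_λ (x − λ)^{k_λ}
where k_λ is the size of the *largest* Jordan block for λ (equivalently, the smallest k with (A − λI)^k v = 0 for every generalised eigenvector v of λ).

  λ = -5: largest Jordan block has size 3, contributing (x + 5)^3
  λ = 5: largest Jordan block has size 1, contributing (x − 5)

So m_A(x) = (x - 5)*(x + 5)^3 = x^4 + 10*x^3 - 250*x - 625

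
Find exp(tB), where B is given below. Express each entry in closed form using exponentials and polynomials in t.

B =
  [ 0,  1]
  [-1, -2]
e^{tB} =
  [t*exp(-t) + exp(-t), t*exp(-t)]
  [-t*exp(-t), -t*exp(-t) + exp(-t)]

Strategy: write B = P · J · P⁻¹ where J is a Jordan canonical form, so e^{tB} = P · e^{tJ} · P⁻¹, and e^{tJ} can be computed block-by-block.

B has Jordan form
J =
  [-1,  1]
  [ 0, -1]
(up to reordering of blocks).

Per-block formulas:
  For a 2×2 Jordan block J_2(-1): exp(t · J_2(-1)) = e^(-1t)·(I + t·N), where N is the 2×2 nilpotent shift.

After assembling e^{tJ} and conjugating by P, we get:

e^{tB} =
  [t*exp(-t) + exp(-t), t*exp(-t)]
  [-t*exp(-t), -t*exp(-t) + exp(-t)]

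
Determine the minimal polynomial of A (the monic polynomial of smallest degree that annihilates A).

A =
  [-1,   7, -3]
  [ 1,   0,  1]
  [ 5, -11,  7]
x^3 - 6*x^2 + 12*x - 8

The characteristic polynomial is χ_A(x) = (x - 2)^3, so the eigenvalues are known. The minimal polynomial is
  m_A(x) = Π_λ (x − λ)^{k_λ}
where k_λ is the size of the *largest* Jordan block for λ (equivalently, the smallest k with (A − λI)^k v = 0 for every generalised eigenvector v of λ).

  λ = 2: largest Jordan block has size 3, contributing (x − 2)^3

So m_A(x) = (x - 2)^3 = x^3 - 6*x^2 + 12*x - 8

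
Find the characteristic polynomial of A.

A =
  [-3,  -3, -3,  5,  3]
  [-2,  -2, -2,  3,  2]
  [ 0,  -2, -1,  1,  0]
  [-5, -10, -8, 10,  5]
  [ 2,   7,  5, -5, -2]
x^5 - 2*x^4 + x^3

Expanding det(x·I − A) (e.g. by cofactor expansion or by noting that A is similar to its Jordan form J, which has the same characteristic polynomial as A) gives
  χ_A(x) = x^5 - 2*x^4 + x^3
which factors as x^3*(x - 1)^2. The eigenvalues (with algebraic multiplicities) are λ = 0 with multiplicity 3, λ = 1 with multiplicity 2.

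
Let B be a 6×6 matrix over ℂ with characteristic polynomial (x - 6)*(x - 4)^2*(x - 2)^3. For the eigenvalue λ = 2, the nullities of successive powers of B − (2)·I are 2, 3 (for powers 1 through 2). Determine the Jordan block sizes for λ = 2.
Block sizes for λ = 2: [2, 1]

From the dimensions of kernels of powers, the number of Jordan blocks of size at least j is d_j − d_{j−1} where d_j = dim ker(N^j) (with d_0 = 0). Computing the differences gives [2, 1].
The number of blocks of size exactly k is (#blocks of size ≥ k) − (#blocks of size ≥ k + 1), so the partition is: 1 block(s) of size 1, 1 block(s) of size 2.
In nonincreasing order the block sizes are [2, 1].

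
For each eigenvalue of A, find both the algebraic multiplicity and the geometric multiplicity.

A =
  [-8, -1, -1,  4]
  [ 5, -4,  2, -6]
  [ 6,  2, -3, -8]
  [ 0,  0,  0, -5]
λ = -5: alg = 4, geom = 2

Step 1 — factor the characteristic polynomial to read off the algebraic multiplicities:
  χ_A(x) = (x + 5)^4

Step 2 — compute geometric multiplicities via the rank-nullity identity g(λ) = n − rank(A − λI):
  rank(A − (-5)·I) = 2, so dim ker(A − (-5)·I) = n − 2 = 2

Summary:
  λ = -5: algebraic multiplicity = 4, geometric multiplicity = 2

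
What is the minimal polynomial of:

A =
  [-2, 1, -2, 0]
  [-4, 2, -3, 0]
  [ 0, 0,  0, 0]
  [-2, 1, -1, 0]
x^3

The characteristic polynomial is χ_A(x) = x^4, so the eigenvalues are known. The minimal polynomial is
  m_A(x) = Π_λ (x − λ)^{k_λ}
where k_λ is the size of the *largest* Jordan block for λ (equivalently, the smallest k with (A − λI)^k v = 0 for every generalised eigenvector v of λ).

  λ = 0: largest Jordan block has size 3, contributing (x − 0)^3

So m_A(x) = x^3 = x^3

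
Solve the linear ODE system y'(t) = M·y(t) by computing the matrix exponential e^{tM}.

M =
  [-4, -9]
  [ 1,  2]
e^{tM} =
  [-3*t*exp(-t) + exp(-t), -9*t*exp(-t)]
  [t*exp(-t), 3*t*exp(-t) + exp(-t)]

Strategy: write M = P · J · P⁻¹ where J is a Jordan canonical form, so e^{tM} = P · e^{tJ} · P⁻¹, and e^{tJ} can be computed block-by-block.

M has Jordan form
J =
  [-1,  1]
  [ 0, -1]
(up to reordering of blocks).

Per-block formulas:
  For a 2×2 Jordan block J_2(-1): exp(t · J_2(-1)) = e^(-1t)·(I + t·N), where N is the 2×2 nilpotent shift.

After assembling e^{tJ} and conjugating by P, we get:

e^{tM} =
  [-3*t*exp(-t) + exp(-t), -9*t*exp(-t)]
  [t*exp(-t), 3*t*exp(-t) + exp(-t)]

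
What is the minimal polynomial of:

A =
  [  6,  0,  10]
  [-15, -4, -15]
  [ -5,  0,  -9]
x^2 + 3*x - 4

The characteristic polynomial is χ_A(x) = (x - 1)*(x + 4)^2, so the eigenvalues are known. The minimal polynomial is
  m_A(x) = Π_λ (x − λ)^{k_λ}
where k_λ is the size of the *largest* Jordan block for λ (equivalently, the smallest k with (A − λI)^k v = 0 for every generalised eigenvector v of λ).

  λ = -4: largest Jordan block has size 1, contributing (x + 4)
  λ = 1: largest Jordan block has size 1, contributing (x − 1)

So m_A(x) = (x - 1)*(x + 4) = x^2 + 3*x - 4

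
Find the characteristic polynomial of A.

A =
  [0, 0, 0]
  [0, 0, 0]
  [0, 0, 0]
x^3

Expanding det(x·I − A) (e.g. by cofactor expansion or by noting that A is similar to its Jordan form J, which has the same characteristic polynomial as A) gives
  χ_A(x) = x^3
which factors as x^3. The eigenvalues (with algebraic multiplicities) are λ = 0 with multiplicity 3.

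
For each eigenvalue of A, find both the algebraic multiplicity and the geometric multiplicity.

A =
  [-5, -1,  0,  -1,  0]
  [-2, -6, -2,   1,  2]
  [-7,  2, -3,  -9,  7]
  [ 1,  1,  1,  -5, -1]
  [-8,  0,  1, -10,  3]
λ = -5: alg = 4, geom = 2; λ = 4: alg = 1, geom = 1

Step 1 — factor the characteristic polynomial to read off the algebraic multiplicities:
  χ_A(x) = (x - 4)*(x + 5)^4

Step 2 — compute geometric multiplicities via the rank-nullity identity g(λ) = n − rank(A − λI):
  rank(A − (-5)·I) = 3, so dim ker(A − (-5)·I) = n − 3 = 2
  rank(A − (4)·I) = 4, so dim ker(A − (4)·I) = n − 4 = 1

Summary:
  λ = -5: algebraic multiplicity = 4, geometric multiplicity = 2
  λ = 4: algebraic multiplicity = 1, geometric multiplicity = 1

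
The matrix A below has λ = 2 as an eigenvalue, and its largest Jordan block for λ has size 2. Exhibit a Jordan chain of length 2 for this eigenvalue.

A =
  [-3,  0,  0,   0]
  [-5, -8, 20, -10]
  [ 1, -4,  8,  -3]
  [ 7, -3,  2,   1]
A Jordan chain for λ = 2 of length 2:
v_1 = (0, 0, -2, -4)ᵀ
v_2 = (0, 2, 1, 0)ᵀ

Let N = A − (2)·I. We want v_2 with N^2 v_2 = 0 but N^1 v_2 ≠ 0; then v_{j-1} := N · v_j for j = 2, …, 2.

Pick v_2 = (0, 2, 1, 0)ᵀ.
Then v_1 = N · v_2 = (0, 0, -2, -4)ᵀ.

Sanity check: (A − (2)·I) v_1 = (0, 0, 0, 0)ᵀ = 0. ✓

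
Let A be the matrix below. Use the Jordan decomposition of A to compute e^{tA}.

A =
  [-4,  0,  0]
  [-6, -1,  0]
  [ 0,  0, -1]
e^{tA} =
  [exp(-4*t), 0, 0]
  [-2*exp(-t) + 2*exp(-4*t), exp(-t), 0]
  [0, 0, exp(-t)]

Strategy: write A = P · J · P⁻¹ where J is a Jordan canonical form, so e^{tA} = P · e^{tJ} · P⁻¹, and e^{tJ} can be computed block-by-block.

A has Jordan form
J =
  [-4,  0,  0]
  [ 0, -1,  0]
  [ 0,  0, -1]
(up to reordering of blocks).

Per-block formulas:
  For a 1×1 block at λ = -1: exp(t · [-1]) = [e^(-1t)].
  For a 1×1 block at λ = -4: exp(t · [-4]) = [e^(-4t)].

After assembling e^{tJ} and conjugating by P, we get:

e^{tA} =
  [exp(-4*t), 0, 0]
  [-2*exp(-t) + 2*exp(-4*t), exp(-t), 0]
  [0, 0, exp(-t)]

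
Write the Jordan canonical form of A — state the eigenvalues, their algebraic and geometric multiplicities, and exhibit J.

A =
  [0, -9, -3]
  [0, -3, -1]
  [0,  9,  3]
J_2(0) ⊕ J_1(0)

The characteristic polynomial is
  det(x·I − A) = x^3

Eigenvalues and multiplicities (the geometric multiplicity of λ is n − rank(A − λI), which equals the number of Jordan blocks for λ):
  λ = 0: algebraic multiplicity = 3, geometric multiplicity = 2

Determining the block sizes for each eigenvalue:
  λ = 0: 2 blocks summing to 3 forces exactly one block of size 2 and the rest size 1 → block sizes [2, 1]

Assembling the blocks gives a Jordan form
J =
  [0, 1, 0]
  [0, 0, 0]
  [0, 0, 0]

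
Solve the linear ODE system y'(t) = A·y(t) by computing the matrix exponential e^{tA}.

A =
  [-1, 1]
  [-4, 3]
e^{tA} =
  [-2*t*exp(t) + exp(t), t*exp(t)]
  [-4*t*exp(t), 2*t*exp(t) + exp(t)]

Strategy: write A = P · J · P⁻¹ where J is a Jordan canonical form, so e^{tA} = P · e^{tJ} · P⁻¹, and e^{tJ} can be computed block-by-block.

A has Jordan form
J =
  [1, 1]
  [0, 1]
(up to reordering of blocks).

Per-block formulas:
  For a 2×2 Jordan block J_2(1): exp(t · J_2(1)) = e^(1t)·(I + t·N), where N is the 2×2 nilpotent shift.

After assembling e^{tJ} and conjugating by P, we get:

e^{tA} =
  [-2*t*exp(t) + exp(t), t*exp(t)]
  [-4*t*exp(t), 2*t*exp(t) + exp(t)]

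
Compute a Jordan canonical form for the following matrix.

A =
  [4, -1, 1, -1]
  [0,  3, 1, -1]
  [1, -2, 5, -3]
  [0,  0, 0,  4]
J_3(4) ⊕ J_1(4)

The characteristic polynomial is
  det(x·I − A) = x^4 - 16*x^3 + 96*x^2 - 256*x + 256 = (x - 4)^4

Eigenvalues and multiplicities (the geometric multiplicity of λ is n − rank(A − λI), which equals the number of Jordan blocks for λ):
  λ = 4: algebraic multiplicity = 4, geometric multiplicity = 2

Determining the block sizes for each eigenvalue:
  λ = 4: with am = 4 and gm = 2, the partition is not yet determined (e.g. several partitions of 4 into 2 parts exist). Let N = A − (4)·I. Computing rank(N^1) = 2, rank(N^2) = 1, rank(N^3) = 0; the number of blocks of size ≥ j is rank(N^{j−1}) − rank(N^j), giving [2, 1, 1]. So we have 1 block(s) of size 3, 1 block(s) of size 1 → block sizes [3, 1]

Assembling the blocks gives a Jordan form
J =
  [4, 1, 0, 0]
  [0, 4, 1, 0]
  [0, 0, 4, 0]
  [0, 0, 0, 4]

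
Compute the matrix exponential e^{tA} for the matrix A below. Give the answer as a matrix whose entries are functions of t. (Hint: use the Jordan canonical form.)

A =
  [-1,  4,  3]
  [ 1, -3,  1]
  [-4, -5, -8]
e^{tA} =
  [t^2*exp(-4*t)/2 + 3*t*exp(-4*t) + exp(-4*t), t^2*exp(-4*t)/2 + 4*t*exp(-4*t), t^2*exp(-4*t)/2 + 3*t*exp(-4*t)]
  [t*exp(-4*t), t*exp(-4*t) + exp(-4*t), t*exp(-4*t)]
  [-t^2*exp(-4*t)/2 - 4*t*exp(-4*t), -t^2*exp(-4*t)/2 - 5*t*exp(-4*t), -t^2*exp(-4*t)/2 - 4*t*exp(-4*t) + exp(-4*t)]

Strategy: write A = P · J · P⁻¹ where J is a Jordan canonical form, so e^{tA} = P · e^{tJ} · P⁻¹, and e^{tJ} can be computed block-by-block.

A has Jordan form
J =
  [-4,  1,  0]
  [ 0, -4,  1]
  [ 0,  0, -4]
(up to reordering of blocks).

Per-block formulas:
  For a 3×3 Jordan block J_3(-4): exp(t · J_3(-4)) = e^(-4t)·(I + t·N + (t^2/2)·N^2), where N is the 3×3 nilpotent shift.

After assembling e^{tJ} and conjugating by P, we get:

e^{tA} =
  [t^2*exp(-4*t)/2 + 3*t*exp(-4*t) + exp(-4*t), t^2*exp(-4*t)/2 + 4*t*exp(-4*t), t^2*exp(-4*t)/2 + 3*t*exp(-4*t)]
  [t*exp(-4*t), t*exp(-4*t) + exp(-4*t), t*exp(-4*t)]
  [-t^2*exp(-4*t)/2 - 4*t*exp(-4*t), -t^2*exp(-4*t)/2 - 5*t*exp(-4*t), -t^2*exp(-4*t)/2 - 4*t*exp(-4*t) + exp(-4*t)]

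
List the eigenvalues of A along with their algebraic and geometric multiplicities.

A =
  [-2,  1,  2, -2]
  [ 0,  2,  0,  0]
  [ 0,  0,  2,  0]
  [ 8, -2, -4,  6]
λ = 2: alg = 4, geom = 3

Step 1 — factor the characteristic polynomial to read off the algebraic multiplicities:
  χ_A(x) = (x - 2)^4

Step 2 — compute geometric multiplicities via the rank-nullity identity g(λ) = n − rank(A − λI):
  rank(A − (2)·I) = 1, so dim ker(A − (2)·I) = n − 1 = 3

Summary:
  λ = 2: algebraic multiplicity = 4, geometric multiplicity = 3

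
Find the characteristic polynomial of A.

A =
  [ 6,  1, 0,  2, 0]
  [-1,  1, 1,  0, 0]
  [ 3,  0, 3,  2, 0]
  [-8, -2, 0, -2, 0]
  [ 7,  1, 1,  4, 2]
x^5 - 10*x^4 + 40*x^3 - 80*x^2 + 80*x - 32

Expanding det(x·I − A) (e.g. by cofactor expansion or by noting that A is similar to its Jordan form J, which has the same characteristic polynomial as A) gives
  χ_A(x) = x^5 - 10*x^4 + 40*x^3 - 80*x^2 + 80*x - 32
which factors as (x - 2)^5. The eigenvalues (with algebraic multiplicities) are λ = 2 with multiplicity 5.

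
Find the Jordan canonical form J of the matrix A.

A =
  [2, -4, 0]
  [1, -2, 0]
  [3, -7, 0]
J_3(0)

The characteristic polynomial is
  det(x·I − A) = x^3

Eigenvalues and multiplicities (the geometric multiplicity of λ is n − rank(A − λI), which equals the number of Jordan blocks for λ):
  λ = 0: algebraic multiplicity = 3, geometric multiplicity = 1

Determining the block sizes for each eigenvalue:
  λ = 0: one block (gm = 1), so the single block has size am = 3 → block sizes [3]

Assembling the blocks gives a Jordan form
J =
  [0, 1, 0]
  [0, 0, 1]
  [0, 0, 0]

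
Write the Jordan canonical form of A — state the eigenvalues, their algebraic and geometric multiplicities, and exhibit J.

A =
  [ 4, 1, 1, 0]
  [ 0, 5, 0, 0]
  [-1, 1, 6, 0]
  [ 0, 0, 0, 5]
J_2(5) ⊕ J_1(5) ⊕ J_1(5)

The characteristic polynomial is
  det(x·I − A) = x^4 - 20*x^3 + 150*x^2 - 500*x + 625 = (x - 5)^4

Eigenvalues and multiplicities (the geometric multiplicity of λ is n − rank(A − λI), which equals the number of Jordan blocks for λ):
  λ = 5: algebraic multiplicity = 4, geometric multiplicity = 3

Determining the block sizes for each eigenvalue:
  λ = 5: 3 blocks summing to 4 forces exactly one block of size 2 and the rest size 1 → block sizes [2, 1, 1]

Assembling the blocks gives a Jordan form
J =
  [5, 1, 0, 0]
  [0, 5, 0, 0]
  [0, 0, 5, 0]
  [0, 0, 0, 5]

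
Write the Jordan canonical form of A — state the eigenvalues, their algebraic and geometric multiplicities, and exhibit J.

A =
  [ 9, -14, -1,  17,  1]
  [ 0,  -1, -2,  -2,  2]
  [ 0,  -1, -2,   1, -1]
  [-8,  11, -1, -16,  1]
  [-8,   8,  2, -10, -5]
J_2(-3) ⊕ J_2(-3) ⊕ J_1(-3)

The characteristic polynomial is
  det(x·I − A) = x^5 + 15*x^4 + 90*x^3 + 270*x^2 + 405*x + 243 = (x + 3)^5

Eigenvalues and multiplicities (the geometric multiplicity of λ is n − rank(A − λI), which equals the number of Jordan blocks for λ):
  λ = -3: algebraic multiplicity = 5, geometric multiplicity = 3

Determining the block sizes for each eigenvalue:
  λ = -3: with am = 5 and gm = 3, the partition is not yet determined (e.g. several partitions of 5 into 3 parts exist). Let N = A − (-3)·I. Computing rank(N^1) = 2, rank(N^2) = 0; the number of blocks of size ≥ j is rank(N^{j−1}) − rank(N^j), giving [3, 2]. So we have 2 block(s) of size 2, 1 block(s) of size 1 → block sizes [2, 2, 1]

Assembling the blocks gives a Jordan form
J =
  [-3,  1,  0,  0,  0]
  [ 0, -3,  0,  0,  0]
  [ 0,  0, -3,  1,  0]
  [ 0,  0,  0, -3,  0]
  [ 0,  0,  0,  0, -3]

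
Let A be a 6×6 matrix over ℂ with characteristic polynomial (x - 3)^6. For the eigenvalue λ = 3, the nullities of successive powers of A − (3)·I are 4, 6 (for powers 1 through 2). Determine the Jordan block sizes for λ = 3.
Block sizes for λ = 3: [2, 2, 1, 1]

From the dimensions of kernels of powers, the number of Jordan blocks of size at least j is d_j − d_{j−1} where d_j = dim ker(N^j) (with d_0 = 0). Computing the differences gives [4, 2].
The number of blocks of size exactly k is (#blocks of size ≥ k) − (#blocks of size ≥ k + 1), so the partition is: 2 block(s) of size 1, 2 block(s) of size 2.
In nonincreasing order the block sizes are [2, 2, 1, 1].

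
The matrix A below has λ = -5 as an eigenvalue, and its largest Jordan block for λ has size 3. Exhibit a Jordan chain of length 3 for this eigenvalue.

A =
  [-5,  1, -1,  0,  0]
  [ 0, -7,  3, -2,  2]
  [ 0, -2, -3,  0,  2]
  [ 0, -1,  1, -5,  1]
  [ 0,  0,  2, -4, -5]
A Jordan chain for λ = -5 of length 3:
v_1 = (1, 2, 2, 1, 0)ᵀ
v_2 = (-1, 3, 2, 1, 2)ᵀ
v_3 = (0, 0, 1, 0, 0)ᵀ

Let N = A − (-5)·I. We want v_3 with N^3 v_3 = 0 but N^2 v_3 ≠ 0; then v_{j-1} := N · v_j for j = 3, …, 2.

Pick v_3 = (0, 0, 1, 0, 0)ᵀ.
Then v_2 = N · v_3 = (-1, 3, 2, 1, 2)ᵀ.
Then v_1 = N · v_2 = (1, 2, 2, 1, 0)ᵀ.

Sanity check: (A − (-5)·I) v_1 = (0, 0, 0, 0, 0)ᵀ = 0. ✓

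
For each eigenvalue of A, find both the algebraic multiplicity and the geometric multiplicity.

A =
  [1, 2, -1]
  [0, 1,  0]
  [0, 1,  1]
λ = 1: alg = 3, geom = 1

Step 1 — factor the characteristic polynomial to read off the algebraic multiplicities:
  χ_A(x) = (x - 1)^3

Step 2 — compute geometric multiplicities via the rank-nullity identity g(λ) = n − rank(A − λI):
  rank(A − (1)·I) = 2, so dim ker(A − (1)·I) = n − 2 = 1

Summary:
  λ = 1: algebraic multiplicity = 3, geometric multiplicity = 1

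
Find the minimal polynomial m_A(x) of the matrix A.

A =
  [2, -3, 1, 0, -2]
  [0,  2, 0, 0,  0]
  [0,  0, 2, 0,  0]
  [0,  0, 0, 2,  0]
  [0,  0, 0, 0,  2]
x^2 - 4*x + 4

The characteristic polynomial is χ_A(x) = (x - 2)^5, so the eigenvalues are known. The minimal polynomial is
  m_A(x) = Π_λ (x − λ)^{k_λ}
where k_λ is the size of the *largest* Jordan block for λ (equivalently, the smallest k with (A − λI)^k v = 0 for every generalised eigenvector v of λ).

  λ = 2: largest Jordan block has size 2, contributing (x − 2)^2

So m_A(x) = (x - 2)^2 = x^2 - 4*x + 4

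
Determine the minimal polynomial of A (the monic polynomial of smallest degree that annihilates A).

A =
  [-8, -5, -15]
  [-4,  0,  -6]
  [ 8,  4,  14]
x^2 - 4*x + 4

The characteristic polynomial is χ_A(x) = (x - 2)^3, so the eigenvalues are known. The minimal polynomial is
  m_A(x) = Π_λ (x − λ)^{k_λ}
where k_λ is the size of the *largest* Jordan block for λ (equivalently, the smallest k with (A − λI)^k v = 0 for every generalised eigenvector v of λ).

  λ = 2: largest Jordan block has size 2, contributing (x − 2)^2

So m_A(x) = (x - 2)^2 = x^2 - 4*x + 4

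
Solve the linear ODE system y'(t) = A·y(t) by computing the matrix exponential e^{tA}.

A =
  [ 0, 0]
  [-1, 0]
e^{tA} =
  [1, 0]
  [-t, 1]

Strategy: write A = P · J · P⁻¹ where J is a Jordan canonical form, so e^{tA} = P · e^{tJ} · P⁻¹, and e^{tJ} can be computed block-by-block.

A has Jordan form
J =
  [0, 1]
  [0, 0]
(up to reordering of blocks).

Per-block formulas:
  For a 2×2 Jordan block J_2(0): exp(t · J_2(0)) = e^(0t)·(I + t·N), where N is the 2×2 nilpotent shift.

After assembling e^{tJ} and conjugating by P, we get:

e^{tA} =
  [1, 0]
  [-t, 1]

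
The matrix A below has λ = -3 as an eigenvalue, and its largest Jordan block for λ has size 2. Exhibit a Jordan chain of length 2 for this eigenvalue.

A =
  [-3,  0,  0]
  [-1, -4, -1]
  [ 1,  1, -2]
A Jordan chain for λ = -3 of length 2:
v_1 = (0, -1, 1)ᵀ
v_2 = (1, 0, 0)ᵀ

Let N = A − (-3)·I. We want v_2 with N^2 v_2 = 0 but N^1 v_2 ≠ 0; then v_{j-1} := N · v_j for j = 2, …, 2.

Pick v_2 = (1, 0, 0)ᵀ.
Then v_1 = N · v_2 = (0, -1, 1)ᵀ.

Sanity check: (A − (-3)·I) v_1 = (0, 0, 0)ᵀ = 0. ✓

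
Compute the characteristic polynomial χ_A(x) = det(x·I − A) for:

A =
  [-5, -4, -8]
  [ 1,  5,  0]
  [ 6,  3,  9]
x^3 - 9*x^2 + 27*x - 27

Expanding det(x·I − A) (e.g. by cofactor expansion or by noting that A is similar to its Jordan form J, which has the same characteristic polynomial as A) gives
  χ_A(x) = x^3 - 9*x^2 + 27*x - 27
which factors as (x - 3)^3. The eigenvalues (with algebraic multiplicities) are λ = 3 with multiplicity 3.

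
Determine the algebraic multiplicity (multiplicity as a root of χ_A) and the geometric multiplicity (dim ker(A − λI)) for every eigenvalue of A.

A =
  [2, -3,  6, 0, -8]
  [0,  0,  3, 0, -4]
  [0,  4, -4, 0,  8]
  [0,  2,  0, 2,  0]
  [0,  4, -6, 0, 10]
λ = 2: alg = 5, geom = 3

Step 1 — factor the characteristic polynomial to read off the algebraic multiplicities:
  χ_A(x) = (x - 2)^5

Step 2 — compute geometric multiplicities via the rank-nullity identity g(λ) = n − rank(A − λI):
  rank(A − (2)·I) = 2, so dim ker(A − (2)·I) = n − 2 = 3

Summary:
  λ = 2: algebraic multiplicity = 5, geometric multiplicity = 3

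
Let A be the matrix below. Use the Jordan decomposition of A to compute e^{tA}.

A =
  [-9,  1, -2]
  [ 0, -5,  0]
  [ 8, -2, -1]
e^{tA} =
  [-4*t*exp(-5*t) + exp(-5*t), t*exp(-5*t), -2*t*exp(-5*t)]
  [0, exp(-5*t), 0]
  [8*t*exp(-5*t), -2*t*exp(-5*t), 4*t*exp(-5*t) + exp(-5*t)]

Strategy: write A = P · J · P⁻¹ where J is a Jordan canonical form, so e^{tA} = P · e^{tJ} · P⁻¹, and e^{tJ} can be computed block-by-block.

A has Jordan form
J =
  [-5,  1,  0]
  [ 0, -5,  0]
  [ 0,  0, -5]
(up to reordering of blocks).

Per-block formulas:
  For a 1×1 block at λ = -5: exp(t · [-5]) = [e^(-5t)].
  For a 2×2 Jordan block J_2(-5): exp(t · J_2(-5)) = e^(-5t)·(I + t·N), where N is the 2×2 nilpotent shift.

After assembling e^{tJ} and conjugating by P, we get:

e^{tA} =
  [-4*t*exp(-5*t) + exp(-5*t), t*exp(-5*t), -2*t*exp(-5*t)]
  [0, exp(-5*t), 0]
  [8*t*exp(-5*t), -2*t*exp(-5*t), 4*t*exp(-5*t) + exp(-5*t)]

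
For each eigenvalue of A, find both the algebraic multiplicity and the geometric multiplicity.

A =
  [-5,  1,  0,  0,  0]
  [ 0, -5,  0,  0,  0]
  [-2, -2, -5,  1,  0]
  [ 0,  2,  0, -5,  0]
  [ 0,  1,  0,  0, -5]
λ = -5: alg = 5, geom = 3

Step 1 — factor the characteristic polynomial to read off the algebraic multiplicities:
  χ_A(x) = (x + 5)^5

Step 2 — compute geometric multiplicities via the rank-nullity identity g(λ) = n − rank(A − λI):
  rank(A − (-5)·I) = 2, so dim ker(A − (-5)·I) = n − 2 = 3

Summary:
  λ = -5: algebraic multiplicity = 5, geometric multiplicity = 3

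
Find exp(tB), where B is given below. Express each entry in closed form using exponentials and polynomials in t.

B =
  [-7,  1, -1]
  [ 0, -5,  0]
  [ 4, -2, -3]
e^{tB} =
  [-2*t*exp(-5*t) + exp(-5*t), t*exp(-5*t), -t*exp(-5*t)]
  [0, exp(-5*t), 0]
  [4*t*exp(-5*t), -2*t*exp(-5*t), 2*t*exp(-5*t) + exp(-5*t)]

Strategy: write B = P · J · P⁻¹ where J is a Jordan canonical form, so e^{tB} = P · e^{tJ} · P⁻¹, and e^{tJ} can be computed block-by-block.

B has Jordan form
J =
  [-5,  1,  0]
  [ 0, -5,  0]
  [ 0,  0, -5]
(up to reordering of blocks).

Per-block formulas:
  For a 1×1 block at λ = -5: exp(t · [-5]) = [e^(-5t)].
  For a 2×2 Jordan block J_2(-5): exp(t · J_2(-5)) = e^(-5t)·(I + t·N), where N is the 2×2 nilpotent shift.

After assembling e^{tJ} and conjugating by P, we get:

e^{tB} =
  [-2*t*exp(-5*t) + exp(-5*t), t*exp(-5*t), -t*exp(-5*t)]
  [0, exp(-5*t), 0]
  [4*t*exp(-5*t), -2*t*exp(-5*t), 2*t*exp(-5*t) + exp(-5*t)]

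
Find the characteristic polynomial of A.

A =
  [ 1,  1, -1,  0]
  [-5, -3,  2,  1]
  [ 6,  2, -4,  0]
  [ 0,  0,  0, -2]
x^4 + 8*x^3 + 24*x^2 + 32*x + 16

Expanding det(x·I − A) (e.g. by cofactor expansion or by noting that A is similar to its Jordan form J, which has the same characteristic polynomial as A) gives
  χ_A(x) = x^4 + 8*x^3 + 24*x^2 + 32*x + 16
which factors as (x + 2)^4. The eigenvalues (with algebraic multiplicities) are λ = -2 with multiplicity 4.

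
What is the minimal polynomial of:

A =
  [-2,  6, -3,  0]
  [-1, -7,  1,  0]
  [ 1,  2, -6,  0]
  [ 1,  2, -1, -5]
x^2 + 10*x + 25

The characteristic polynomial is χ_A(x) = (x + 5)^4, so the eigenvalues are known. The minimal polynomial is
  m_A(x) = Π_λ (x − λ)^{k_λ}
where k_λ is the size of the *largest* Jordan block for λ (equivalently, the smallest k with (A − λI)^k v = 0 for every generalised eigenvector v of λ).

  λ = -5: largest Jordan block has size 2, contributing (x + 5)^2

So m_A(x) = (x + 5)^2 = x^2 + 10*x + 25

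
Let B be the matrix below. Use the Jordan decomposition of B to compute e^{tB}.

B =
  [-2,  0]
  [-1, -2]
e^{tB} =
  [exp(-2*t), 0]
  [-t*exp(-2*t), exp(-2*t)]

Strategy: write B = P · J · P⁻¹ where J is a Jordan canonical form, so e^{tB} = P · e^{tJ} · P⁻¹, and e^{tJ} can be computed block-by-block.

B has Jordan form
J =
  [-2,  1]
  [ 0, -2]
(up to reordering of blocks).

Per-block formulas:
  For a 2×2 Jordan block J_2(-2): exp(t · J_2(-2)) = e^(-2t)·(I + t·N), where N is the 2×2 nilpotent shift.

After assembling e^{tJ} and conjugating by P, we get:

e^{tB} =
  [exp(-2*t), 0]
  [-t*exp(-2*t), exp(-2*t)]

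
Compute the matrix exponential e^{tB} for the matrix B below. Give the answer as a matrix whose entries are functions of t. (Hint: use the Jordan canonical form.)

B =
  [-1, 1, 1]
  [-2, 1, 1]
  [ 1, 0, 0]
e^{tB} =
  [1 - t, t, t]
  [t^2/2 - 2*t, -t^2/2 + t + 1, -t^2/2 + t]
  [-t^2/2 + t, t^2/2, t^2/2 + 1]

Strategy: write B = P · J · P⁻¹ where J is a Jordan canonical form, so e^{tB} = P · e^{tJ} · P⁻¹, and e^{tJ} can be computed block-by-block.

B has Jordan form
J =
  [0, 1, 0]
  [0, 0, 1]
  [0, 0, 0]
(up to reordering of blocks).

Per-block formulas:
  For a 3×3 Jordan block J_3(0): exp(t · J_3(0)) = e^(0t)·(I + t·N + (t^2/2)·N^2), where N is the 3×3 nilpotent shift.

After assembling e^{tJ} and conjugating by P, we get:

e^{tB} =
  [1 - t, t, t]
  [t^2/2 - 2*t, -t^2/2 + t + 1, -t^2/2 + t]
  [-t^2/2 + t, t^2/2, t^2/2 + 1]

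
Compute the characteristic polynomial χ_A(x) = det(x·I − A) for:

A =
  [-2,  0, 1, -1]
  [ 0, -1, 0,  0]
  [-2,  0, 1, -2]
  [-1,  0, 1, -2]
x^4 + 4*x^3 + 6*x^2 + 4*x + 1

Expanding det(x·I − A) (e.g. by cofactor expansion or by noting that A is similar to its Jordan form J, which has the same characteristic polynomial as A) gives
  χ_A(x) = x^4 + 4*x^3 + 6*x^2 + 4*x + 1
which factors as (x + 1)^4. The eigenvalues (with algebraic multiplicities) are λ = -1 with multiplicity 4.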